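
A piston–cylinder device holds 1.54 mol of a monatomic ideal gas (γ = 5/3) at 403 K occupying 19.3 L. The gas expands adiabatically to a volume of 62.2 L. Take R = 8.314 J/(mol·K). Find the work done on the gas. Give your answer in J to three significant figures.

W ≈ -4190 J

Adiabatic: TV^(γ−1) = const with γ = 5/3.
T₂ = T₁ (V₁/V₂)^(γ−1) = 403 × (19.3/62.2)^0.667 = 403 × 0.4583 = 184.7 K.
W_by = nCᵥ(T₁ − T₂) = (1.54)(12.47)(403 − 184.7) = 4192 J.
Work on gas = −W_by = -4192 J.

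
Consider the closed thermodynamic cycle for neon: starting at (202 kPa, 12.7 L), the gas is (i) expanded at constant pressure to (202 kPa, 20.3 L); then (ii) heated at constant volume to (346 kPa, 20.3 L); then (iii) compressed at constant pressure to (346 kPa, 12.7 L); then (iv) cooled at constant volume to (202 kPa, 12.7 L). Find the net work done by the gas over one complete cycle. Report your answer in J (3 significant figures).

Constant-volume legs do no work.
W(i) = (202)(20.3 − 12.7) = 1535 J; W(iii) = (346)(12.7 − 20.3) = -2630 J.
W_net = 1535 − 2630 = -1094 J (the counter-clockwise enclosed area).

W_net ≈ -1090 J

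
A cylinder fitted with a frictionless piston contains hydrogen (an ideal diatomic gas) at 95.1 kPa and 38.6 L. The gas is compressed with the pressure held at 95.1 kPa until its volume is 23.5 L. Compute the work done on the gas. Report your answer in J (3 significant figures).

Isobaric: W = P ΔV.
W = (95.1 kPa)(23.5 − 38.6 L) = (95.1)(-15.1) = -1436 J.
Work on gas = −W_by = 1436 J.

W ≈ 1440 J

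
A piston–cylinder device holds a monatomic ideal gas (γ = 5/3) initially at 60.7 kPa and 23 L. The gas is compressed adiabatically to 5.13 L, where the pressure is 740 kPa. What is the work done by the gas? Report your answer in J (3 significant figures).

W ≈ -3600 J

Adiabatic: W = (P₁V₁ − P₂V₂)/(γ − 1) with γ = 5/3.
P₁V₁ = 1396 J, P₂V₂ = 3796 J.
W = (1396 − 3796) / 0.6667 = -3600 J.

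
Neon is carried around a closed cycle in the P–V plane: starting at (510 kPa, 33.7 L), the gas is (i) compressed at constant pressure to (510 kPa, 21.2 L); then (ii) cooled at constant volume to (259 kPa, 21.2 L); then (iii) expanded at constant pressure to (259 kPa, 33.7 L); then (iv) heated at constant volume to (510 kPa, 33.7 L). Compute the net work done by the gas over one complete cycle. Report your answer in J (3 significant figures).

Constant-volume legs do no work.
W(i) = (510)(21.2 − 33.7) = -6375 J; W(iii) = (259)(33.7 − 21.2) = 3238 J.
W_net = -6375 + 3238 = -3138 J (the counter-clockwise enclosed area).

W_net ≈ -3140 J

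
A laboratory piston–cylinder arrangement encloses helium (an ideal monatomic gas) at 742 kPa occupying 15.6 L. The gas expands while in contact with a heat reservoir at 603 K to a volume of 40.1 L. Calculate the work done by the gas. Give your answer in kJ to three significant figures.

W ≈ 10.9 kJ

Isothermal: W = nRT ln(V₂/V₁) = P₁V₁ ln(V₂/V₁).
P₁V₁ = (742 kPa)(15.6 L) = 11575 J.
W = 11575 × ln(40.1/15.6) = 11575 × 0.9441
W_by_gas = 10928 J.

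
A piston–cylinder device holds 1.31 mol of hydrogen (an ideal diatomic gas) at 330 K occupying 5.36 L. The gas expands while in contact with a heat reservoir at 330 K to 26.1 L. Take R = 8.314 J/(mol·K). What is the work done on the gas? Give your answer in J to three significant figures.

Isothermal: W = nRT ln(V₂/V₁).
W = (1.31)(8.314)(330) × ln(26.1/5.36)
  = 3594 × 1.583
W_by_gas = 5689 J; work on gas = −W_by = -5689 J.

W ≈ -5690 J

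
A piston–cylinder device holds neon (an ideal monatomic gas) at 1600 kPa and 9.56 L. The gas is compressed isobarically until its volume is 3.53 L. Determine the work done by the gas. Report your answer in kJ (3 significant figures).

W ≈ -9.65 kJ

Isobaric: W = P ΔV.
W = (1600 kPa)(3.53 − 9.56 L) = (1600)(-6.03) = -9648 J.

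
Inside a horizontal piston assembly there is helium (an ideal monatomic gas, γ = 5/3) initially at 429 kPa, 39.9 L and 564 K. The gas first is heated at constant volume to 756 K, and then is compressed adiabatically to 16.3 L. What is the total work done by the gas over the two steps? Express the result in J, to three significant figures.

W_total ≈ -28100 J

Step 1 (isochoric): W = 0 (constant volume).
After step 1: P = 575 kPa (V unchanged).
Step 2 (adiabatic): W = (P₁V₁ − P₂V₂)/(γ−1) = (22944 − 41674)/0.667 = -28094 J.
W_total = 0 − 28094 = -28094 J.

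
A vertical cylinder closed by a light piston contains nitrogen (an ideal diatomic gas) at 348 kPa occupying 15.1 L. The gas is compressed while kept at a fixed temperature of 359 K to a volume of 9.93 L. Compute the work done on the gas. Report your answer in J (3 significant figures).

W ≈ 2200 J

Isothermal: W = nRT ln(V₂/V₁) = P₁V₁ ln(V₂/V₁).
P₁V₁ = (348 kPa)(15.1 L) = 5255 J.
W = 5255 × ln(9.93/15.1) = 5255 × -0.4191
W_by_gas = -2202 J; work on gas = −W_by = 2202 J.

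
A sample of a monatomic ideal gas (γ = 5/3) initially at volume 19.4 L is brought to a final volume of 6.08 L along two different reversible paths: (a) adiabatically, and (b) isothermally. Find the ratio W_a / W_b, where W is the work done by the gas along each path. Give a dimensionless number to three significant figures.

Path (a) adiabatic: W = P₁V₁(1 − (V₁/V₂)^(γ−1))/(γ−1) → W_a/(P₁V₁) = -1.751.
Path (b) isothermal: W = P₁V₁ ln(V₂/V₁) → W_b/(P₁V₁) = -1.16.
W_a / W_b = -1.751 / -1.16 = 1.509.

W_a / W_b ≈ 1.51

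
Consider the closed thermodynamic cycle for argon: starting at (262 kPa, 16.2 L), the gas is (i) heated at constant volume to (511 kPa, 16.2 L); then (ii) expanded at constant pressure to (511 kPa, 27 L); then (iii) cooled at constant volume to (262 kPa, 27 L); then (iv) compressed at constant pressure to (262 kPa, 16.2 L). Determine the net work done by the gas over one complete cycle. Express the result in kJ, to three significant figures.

Constant-volume legs do no work.
W(ii) = (511)(27 − 16.2) = 5519 J; W(iv) = (262)(16.2 − 27) = -2830 J.
W_net = 5519 − 2830 = 2689 J (the clockwise enclosed area).

W_net ≈ 2.69 kJ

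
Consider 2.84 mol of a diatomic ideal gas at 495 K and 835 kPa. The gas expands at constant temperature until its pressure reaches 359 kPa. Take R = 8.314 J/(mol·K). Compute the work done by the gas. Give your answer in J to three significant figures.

Isothermal process: W = nRT ln(V₂/V₁) = nRT ln(P₁/P₂).
W = (2.84)(8.314)(495) × ln(835/359)
  = 11688 × ln(2.326) = 11688 × 0.8441
W_by_gas = 9866 J.

W ≈ 9870 J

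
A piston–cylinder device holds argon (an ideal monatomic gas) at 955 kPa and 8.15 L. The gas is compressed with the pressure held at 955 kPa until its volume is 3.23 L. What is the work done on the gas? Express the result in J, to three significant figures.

Isobaric: W = P ΔV.
W = (955 kPa)(3.23 − 8.15 L) = (955)(-4.92) = -4699 J.
Work on gas = −W_by = 4699 J.

W ≈ 4700 J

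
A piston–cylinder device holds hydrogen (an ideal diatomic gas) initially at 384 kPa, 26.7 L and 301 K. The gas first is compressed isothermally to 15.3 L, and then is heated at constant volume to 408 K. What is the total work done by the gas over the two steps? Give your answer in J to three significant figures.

W_total ≈ -5710 J

Step 1 (isothermal): W = P₁V₁ ln(V₂/V₁) = (10253) ln(15.3/26.7) = -5709 J.
Step 2 (isochoric): W = 0 (constant volume).
W_total = -5709 + 0 = -5709 J.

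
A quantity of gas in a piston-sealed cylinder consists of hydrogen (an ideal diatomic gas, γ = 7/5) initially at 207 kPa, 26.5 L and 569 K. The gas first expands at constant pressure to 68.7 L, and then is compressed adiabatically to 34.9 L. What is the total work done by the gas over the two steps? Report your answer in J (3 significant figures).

W_total ≈ -2330 J

Step 1 (isobaric): W = PΔV = (207 kPa)(68.7 − 26.5 L) = 8735 J.
After step 1: P = 207 kPa, V = 68.7 L, T = 1475 K.
Step 2 (adiabatic): W = (P₁V₁ − P₂V₂)/(γ−1) = (14221 − 18646)/0.4 = -11062 J.
W_total = 8735 − 11062 = -2327 J.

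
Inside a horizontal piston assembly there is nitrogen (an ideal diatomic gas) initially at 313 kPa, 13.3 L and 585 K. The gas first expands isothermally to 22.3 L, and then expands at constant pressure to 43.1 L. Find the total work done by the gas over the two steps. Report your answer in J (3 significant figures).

W_total ≈ 6030 J

Step 1 (isothermal): W = P₁V₁ ln(V₂/V₁) = (4163) ln(22.3/13.3) = 2151 J.
After step 1: P = 186.7 kPa, V = 22.3 L, T = 585 K.
Step 2 (isobaric): W = PΔV = (186.7 kPa)(43.1 − 22.3 L) = 3883 J.
W_total = 2151 + 3883 = 6034 J.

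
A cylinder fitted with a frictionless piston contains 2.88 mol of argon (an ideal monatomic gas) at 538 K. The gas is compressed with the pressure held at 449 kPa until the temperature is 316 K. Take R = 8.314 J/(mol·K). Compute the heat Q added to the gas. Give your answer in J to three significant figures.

Isobaric: W = nRΔT = (2.88)(8.314)(-222) = -5316 J.
ΔU = nCᵥΔT with Cᵥ = 3R/2: ΔU = (2.88)(12.47)(-222) = -7973 J.
Q = ΔU + W = -7973 − 5316 = -13289 J.

Q ≈ -13300 J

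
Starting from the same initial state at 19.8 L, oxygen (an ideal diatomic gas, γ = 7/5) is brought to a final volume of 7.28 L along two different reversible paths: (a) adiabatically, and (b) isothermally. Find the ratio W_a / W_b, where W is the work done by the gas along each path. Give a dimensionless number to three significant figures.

Path (a) adiabatic: W = P₁V₁(1 − (V₁/V₂)^(γ−1))/(γ−1) → W_a/(P₁V₁) = -1.23.
Path (b) isothermal: W = P₁V₁ ln(V₂/V₁) → W_b/(P₁V₁) = -1.001.
W_a / W_b = -1.23 / -1.001 = 1.23.

W_a / W_b ≈ 1.23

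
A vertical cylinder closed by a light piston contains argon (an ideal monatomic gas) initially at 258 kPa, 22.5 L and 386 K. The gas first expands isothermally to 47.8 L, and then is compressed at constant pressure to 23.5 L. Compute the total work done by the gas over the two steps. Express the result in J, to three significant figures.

W_total ≈ 1420 J

Step 1 (isothermal): W = P₁V₁ ln(V₂/V₁) = (5805) ln(47.8/22.5) = 4374 J.
After step 1: P = 121.4 kPa, V = 47.8 L, T = 386 K.
Step 2 (isobaric): W = PΔV = (121.4 kPa)(23.5 − 47.8 L) = -2951 J.
W_total = 4374 − 2951 = 1423 J.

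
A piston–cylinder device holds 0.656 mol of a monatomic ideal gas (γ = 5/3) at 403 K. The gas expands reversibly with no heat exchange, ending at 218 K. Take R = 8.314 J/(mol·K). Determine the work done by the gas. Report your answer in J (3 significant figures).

Adiabatic ⇒ Q = 0, so W_by = −ΔU = nCᵥ(T₁ − T₂).
Cᵥ = 3R/2 = 12.47 J/(mol·K).
W = (0.656)(12.47)(403 − 218) = 1513 J.

W ≈ 1510 J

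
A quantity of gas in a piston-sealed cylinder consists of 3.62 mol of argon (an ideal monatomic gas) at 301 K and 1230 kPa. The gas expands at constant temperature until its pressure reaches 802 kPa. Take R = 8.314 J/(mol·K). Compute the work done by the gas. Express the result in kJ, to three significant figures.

W ≈ 3.87 kJ

Isothermal process: W = nRT ln(V₂/V₁) = nRT ln(P₁/P₂).
W = (3.62)(8.314)(301) × ln(1230/802)
  = 9059 × ln(1.534) = 9059 × 0.4277
W_by_gas = 3874 J.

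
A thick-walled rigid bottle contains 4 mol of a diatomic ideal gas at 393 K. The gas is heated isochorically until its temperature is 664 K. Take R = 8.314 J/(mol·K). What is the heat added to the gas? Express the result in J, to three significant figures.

Q ≈ 22500 J

Constant volume ⇒ W = 0, so Q = ΔU = nCᵥΔT with Cᵥ = 5R/2 = 20.79 J/(mol·K).
ΔU = (4)(20.79)(664 − 393) = 22531 J.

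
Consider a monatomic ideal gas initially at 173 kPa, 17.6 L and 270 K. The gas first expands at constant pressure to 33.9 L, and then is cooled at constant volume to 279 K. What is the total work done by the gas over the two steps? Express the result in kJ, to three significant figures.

Step 1 (isobaric): W = PΔV = (173 kPa)(33.9 − 17.6 L) = 2820 J.
Step 2 (isochoric): W = 0 (constant volume).
W_total = 2820 + 0 = 2820 J.

W_total ≈ 2.82 kJ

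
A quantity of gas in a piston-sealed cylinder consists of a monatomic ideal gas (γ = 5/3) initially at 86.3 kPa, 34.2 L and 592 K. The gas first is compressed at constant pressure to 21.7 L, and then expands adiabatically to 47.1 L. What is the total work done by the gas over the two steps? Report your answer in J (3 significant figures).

W_total ≈ 54.6 J

Step 1 (isobaric): W = PΔV = (86.3 kPa)(21.7 − 34.2 L) = -1079 J.
After step 1: P = 86.3 kPa, V = 21.7 L, T = 375.6 K.
Step 2 (adiabatic): W = (P₁V₁ − P₂V₂)/(γ−1) = (1873 − 1117)/0.667 = 1133 J.
W_total = -1079 + 1133 = 54.65 J.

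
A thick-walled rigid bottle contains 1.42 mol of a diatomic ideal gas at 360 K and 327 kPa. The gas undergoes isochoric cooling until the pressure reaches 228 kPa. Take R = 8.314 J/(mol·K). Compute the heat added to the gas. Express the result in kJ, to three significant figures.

Q ≈ -3.22 kJ

Constant volume ⇒ W = 0, so Q = ΔU = nCᵥΔT with Cᵥ = 5R/2 = 20.79 J/(mol·K).
At constant V, T₂/T₁ = P₂/P₁ ⇒ ΔT = T₁(P₂/P₁ − 1) = 360·(228/327 − 1) = -109 K.
ΔU = (1.42)(20.79)(-109) = -3217 J.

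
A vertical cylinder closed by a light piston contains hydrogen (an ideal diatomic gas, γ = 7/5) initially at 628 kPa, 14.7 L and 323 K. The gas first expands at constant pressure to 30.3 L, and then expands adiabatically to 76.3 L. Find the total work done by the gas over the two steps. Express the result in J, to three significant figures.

W_total ≈ 24500 J

Step 1 (isobaric): W = PΔV = (628 kPa)(30.3 − 14.7 L) = 9797 J.
After step 1: P = 628 kPa, V = 30.3 L, T = 665.8 K.
Step 2 (adiabatic): W = (P₁V₁ − P₂V₂)/(γ−1) = (19028 − 13151)/0.4 = 14693 J.
W_total = 9797 + 14693 = 24489 J.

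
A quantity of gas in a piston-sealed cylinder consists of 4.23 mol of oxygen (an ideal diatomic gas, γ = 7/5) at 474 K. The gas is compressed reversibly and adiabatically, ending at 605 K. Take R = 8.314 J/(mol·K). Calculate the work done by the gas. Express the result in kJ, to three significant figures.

Adiabatic ⇒ Q = 0, so W_by = −ΔU = nCᵥ(T₁ − T₂).
Cᵥ = 5R/2 = 20.79 J/(mol·K).
W = (4.23)(20.79)(474 − 605) = -11518 J.

W ≈ -11.5 kJ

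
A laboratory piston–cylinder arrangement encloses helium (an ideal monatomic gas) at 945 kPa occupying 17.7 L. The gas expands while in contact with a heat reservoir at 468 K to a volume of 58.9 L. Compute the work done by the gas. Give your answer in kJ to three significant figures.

W ≈ 20.1 kJ

Isothermal: W = nRT ln(V₂/V₁) = P₁V₁ ln(V₂/V₁).
P₁V₁ = (945 kPa)(17.7 L) = 16726 J.
W = 16726 × ln(58.9/17.7) = 16726 × 1.202
W_by_gas = 20110 J.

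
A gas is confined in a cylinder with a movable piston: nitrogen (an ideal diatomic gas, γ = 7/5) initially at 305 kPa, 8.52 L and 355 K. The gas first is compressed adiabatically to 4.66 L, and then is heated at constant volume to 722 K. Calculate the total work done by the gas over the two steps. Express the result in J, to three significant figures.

W_total ≈ -1770 J

Step 1 (adiabatic): W = (P₁V₁ − P₂V₂)/(γ−1) = (2599 − 3308)/0.4 = -1773 J.
Step 2 (isochoric): W = 0 (constant volume).
W_total = -1773 + 0 = -1773 J.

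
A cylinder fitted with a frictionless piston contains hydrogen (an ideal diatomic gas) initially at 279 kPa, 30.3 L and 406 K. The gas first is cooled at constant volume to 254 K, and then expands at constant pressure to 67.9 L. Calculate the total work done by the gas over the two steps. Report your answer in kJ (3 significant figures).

W_total ≈ 6.56 kJ

Step 1 (isochoric): W = 0 (constant volume).
After step 1: P = 174.5 kPa (V unchanged).
Step 2 (isobaric): W = PΔV = (174.5 kPa)(67.9 − 30.3 L) = 6563 J.
W_total = 0 + 6563 = 6563 J.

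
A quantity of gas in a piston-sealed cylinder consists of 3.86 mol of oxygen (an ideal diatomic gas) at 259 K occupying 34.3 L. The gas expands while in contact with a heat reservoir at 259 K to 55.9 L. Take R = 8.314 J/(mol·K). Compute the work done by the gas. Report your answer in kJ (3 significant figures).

Isothermal: W = nRT ln(V₂/V₁).
W = (3.86)(8.314)(259) × ln(55.9/34.3)
  = 8312 × 0.4884
W_by_gas = 4060 J.

W ≈ 4.06 kJ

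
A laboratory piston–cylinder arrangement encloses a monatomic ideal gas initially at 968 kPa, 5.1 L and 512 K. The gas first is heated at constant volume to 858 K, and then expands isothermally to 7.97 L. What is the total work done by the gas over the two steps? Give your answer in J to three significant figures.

Step 1 (isochoric): W = 0 (constant volume).
After step 1: P = 1622 kPa (V unchanged).
Step 2 (isothermal): W = P₁V₁ ln(V₂/V₁) = (8273) ln(7.97/5.1) = 3693 J.
W_total = 0 + 3693 = 3693 J.

W_total ≈ 3690 J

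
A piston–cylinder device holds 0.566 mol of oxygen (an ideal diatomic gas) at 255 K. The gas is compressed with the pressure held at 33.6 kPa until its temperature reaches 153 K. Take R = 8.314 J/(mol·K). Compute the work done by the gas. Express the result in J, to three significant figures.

W ≈ -480 J

Isobaric: W = P ΔV = nR ΔT.
W = (0.566)(8.314)(153 − 255) = -480 J.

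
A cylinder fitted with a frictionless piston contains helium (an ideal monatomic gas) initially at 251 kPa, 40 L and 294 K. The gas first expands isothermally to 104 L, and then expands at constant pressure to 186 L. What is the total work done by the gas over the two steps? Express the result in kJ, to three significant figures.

Step 1 (isothermal): W = P₁V₁ ln(V₂/V₁) = (10040) ln(104/40) = 9593 J.
After step 1: P = 96.54 kPa, V = 104 L, T = 294 K.
Step 2 (isobaric): W = PΔV = (96.54 kPa)(186 − 104 L) = 7916 J.
W_total = 9593 + 7916 = 17509 J.

W_total ≈ 17.5 kJ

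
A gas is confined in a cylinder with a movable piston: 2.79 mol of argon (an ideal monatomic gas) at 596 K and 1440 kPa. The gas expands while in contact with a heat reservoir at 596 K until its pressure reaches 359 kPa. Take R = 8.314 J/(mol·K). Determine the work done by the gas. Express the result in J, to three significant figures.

W ≈ 19200 J

Isothermal process: W = nRT ln(V₂/V₁) = nRT ln(P₁/P₂).
W = (2.79)(8.314)(596) × ln(1440/359)
  = 13825 × ln(4.011) = 13825 × 1.389
W_by_gas = 19204 J.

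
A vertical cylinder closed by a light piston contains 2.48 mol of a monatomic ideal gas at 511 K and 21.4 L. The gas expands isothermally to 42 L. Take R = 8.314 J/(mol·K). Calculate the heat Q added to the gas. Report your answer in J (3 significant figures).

Q ≈ 7100 J

Isothermal ⇒ ΔU = 0, so Q = W = nRT ln(V₂/V₁).
Q = (2.48)(8.314)(511) ln(42/21.4) = 10536 × 0.6743 = 7104 J.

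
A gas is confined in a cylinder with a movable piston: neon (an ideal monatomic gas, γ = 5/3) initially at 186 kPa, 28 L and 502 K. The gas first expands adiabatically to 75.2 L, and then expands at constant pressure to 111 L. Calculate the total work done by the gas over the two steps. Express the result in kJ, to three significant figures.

W_total ≈ 5.05 kJ

Step 1 (adiabatic): W = (P₁V₁ − P₂V₂)/(γ−1) = (5208 − 2695)/0.667 = 3769 J.
After step 1: P = 35.84 kPa, V = 75.2 L, T = 259.8 K.
Step 2 (isobaric): W = PΔV = (35.84 kPa)(111 − 75.2 L) = 1283 J.
W_total = 3769 + 1283 = 5052 J.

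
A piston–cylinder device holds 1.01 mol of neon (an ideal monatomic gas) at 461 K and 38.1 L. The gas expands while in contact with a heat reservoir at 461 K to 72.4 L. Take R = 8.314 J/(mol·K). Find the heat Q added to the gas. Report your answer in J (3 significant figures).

Isothermal ⇒ ΔU = 0, so Q = W = nRT ln(V₂/V₁).
Q = (1.01)(8.314)(461) ln(72.4/38.1) = 3871 × 0.642 = 2485 J.

Q ≈ 2490 J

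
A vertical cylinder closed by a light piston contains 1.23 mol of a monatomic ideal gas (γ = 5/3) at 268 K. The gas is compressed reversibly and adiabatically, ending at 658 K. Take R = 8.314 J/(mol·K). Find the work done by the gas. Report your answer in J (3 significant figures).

Adiabatic ⇒ Q = 0, so W_by = −ΔU = nCᵥ(T₁ − T₂).
Cᵥ = 3R/2 = 12.47 J/(mol·K).
W = (1.23)(12.47)(268 − 658) = -5982 J.

W ≈ -5980 J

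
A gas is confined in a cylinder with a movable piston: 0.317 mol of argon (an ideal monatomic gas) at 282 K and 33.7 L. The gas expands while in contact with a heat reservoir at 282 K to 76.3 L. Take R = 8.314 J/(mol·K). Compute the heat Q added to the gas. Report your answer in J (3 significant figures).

Isothermal ⇒ ΔU = 0, so Q = W = nRT ln(V₂/V₁).
Q = (0.317)(8.314)(282) ln(76.3/33.7) = 743.2 × 0.8172 = 607.3 J.

Q ≈ 607 J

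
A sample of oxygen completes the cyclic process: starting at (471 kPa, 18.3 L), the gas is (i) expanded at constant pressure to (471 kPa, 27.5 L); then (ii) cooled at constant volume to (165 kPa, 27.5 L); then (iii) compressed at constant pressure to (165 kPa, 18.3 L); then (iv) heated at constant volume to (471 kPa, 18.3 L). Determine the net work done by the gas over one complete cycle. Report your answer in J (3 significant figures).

Constant-volume legs do no work.
W(i) = (471)(27.5 − 18.3) = 4333 J; W(iii) = (165)(18.3 − 27.5) = -1518 J.
W_net = 4333 − 1518 = 2815 J (the clockwise enclosed area).

W_net ≈ 2820 J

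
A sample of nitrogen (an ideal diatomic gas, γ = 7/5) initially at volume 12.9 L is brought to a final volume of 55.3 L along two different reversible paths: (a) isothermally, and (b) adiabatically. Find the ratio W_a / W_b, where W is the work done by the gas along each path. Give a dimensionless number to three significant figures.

W_a / W_b ≈ 1.32

Path (a) isothermal: W = P₁V₁ ln(V₂/V₁) → W_a/(P₁V₁) = 1.456.
Path (b) adiabatic: W = P₁V₁(1 − (V₁/V₂)^(γ−1))/(γ−1) → W_b/(P₁V₁) = 1.103.
W_a / W_b = 1.456 / 1.103 = 1.319.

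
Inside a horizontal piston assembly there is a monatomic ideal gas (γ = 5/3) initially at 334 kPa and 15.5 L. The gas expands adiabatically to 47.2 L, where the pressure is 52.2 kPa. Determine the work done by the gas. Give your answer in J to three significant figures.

W ≈ 4070 J

Adiabatic: W = (P₁V₁ − P₂V₂)/(γ − 1) with γ = 5/3.
P₁V₁ = 5177 J, P₂V₂ = 2464 J.
W = (5177 − 2464) / 0.6667 = 4070 J.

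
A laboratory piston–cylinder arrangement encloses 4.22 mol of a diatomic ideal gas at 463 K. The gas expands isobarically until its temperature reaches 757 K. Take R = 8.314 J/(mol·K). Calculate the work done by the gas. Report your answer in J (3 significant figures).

Isobaric: W = P ΔV = nR ΔT.
W = (4.22)(8.314)(757 − 463) = 10315 J.

W ≈ 10300 J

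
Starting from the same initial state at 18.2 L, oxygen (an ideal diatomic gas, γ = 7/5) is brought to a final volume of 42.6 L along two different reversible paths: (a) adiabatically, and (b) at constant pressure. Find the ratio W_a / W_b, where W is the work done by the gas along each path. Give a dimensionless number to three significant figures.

Path (a) adiabatic: W = P₁V₁(1 − (V₁/V₂)^(γ−1))/(γ−1) → W_a/(P₁V₁) = 0.7209.
Path (b) isobaric: W = P₁(V₂ − V₁) → W_b/(P₁V₁) = 1.341.
W_a / W_b = 0.7209 / 1.341 = 0.5377.

W_a / W_b ≈ 0.538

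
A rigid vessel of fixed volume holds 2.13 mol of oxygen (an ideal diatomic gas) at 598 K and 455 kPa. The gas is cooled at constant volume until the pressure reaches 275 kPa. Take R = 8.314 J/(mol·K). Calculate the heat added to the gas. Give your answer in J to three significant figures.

Constant volume ⇒ W = 0, so Q = ΔU = nCᵥΔT with Cᵥ = 5R/2 = 20.79 J/(mol·K).
At constant V, T₂/T₁ = P₂/P₁ ⇒ ΔT = T₁(P₂/P₁ − 1) = 598·(275/455 − 1) = -236.6 K.
ΔU = (2.13)(20.79)(-236.6) = -10474 J.

Q ≈ -10500 J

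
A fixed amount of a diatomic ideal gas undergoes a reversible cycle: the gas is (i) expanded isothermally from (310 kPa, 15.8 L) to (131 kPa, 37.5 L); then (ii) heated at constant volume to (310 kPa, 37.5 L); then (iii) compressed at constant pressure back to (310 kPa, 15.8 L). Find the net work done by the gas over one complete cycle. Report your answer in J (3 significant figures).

Leg (i): W = PᵢVᵢ ln(V_f/Vᵢ) = (4898) ln(37.5/15.8) = 4233 J.
Leg (ii): W = 0.
Leg (iii): W = PΔV = (310)(15.8 − 37.5) = -6727 J.
W_net = 4233 − 6727 = -2494 J.

W_net ≈ -2490 J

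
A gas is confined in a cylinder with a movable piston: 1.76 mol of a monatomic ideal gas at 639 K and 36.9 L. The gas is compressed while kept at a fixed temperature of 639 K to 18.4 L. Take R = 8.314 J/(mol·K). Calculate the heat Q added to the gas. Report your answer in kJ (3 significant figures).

Q ≈ -6.51 kJ

Isothermal ⇒ ΔU = 0, so Q = W = nRT ln(V₂/V₁).
Q = (1.76)(8.314)(639) ln(18.4/36.9) = 9350 × -0.6959 = -6506 J.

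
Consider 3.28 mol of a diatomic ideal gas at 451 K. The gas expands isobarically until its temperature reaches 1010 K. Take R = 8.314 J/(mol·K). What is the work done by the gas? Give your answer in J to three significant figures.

W ≈ 15200 J

Isobaric: W = P ΔV = nR ΔT.
W = (3.28)(8.314)(1010 − 451) = 15244 J.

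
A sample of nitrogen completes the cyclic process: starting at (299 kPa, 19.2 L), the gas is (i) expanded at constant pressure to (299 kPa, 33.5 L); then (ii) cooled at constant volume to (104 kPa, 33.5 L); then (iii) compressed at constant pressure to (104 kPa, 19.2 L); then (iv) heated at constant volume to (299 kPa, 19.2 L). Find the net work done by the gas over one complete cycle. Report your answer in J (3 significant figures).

Constant-volume legs do no work.
W(i) = (299)(33.5 − 19.2) = 4276 J; W(iii) = (104)(19.2 − 33.5) = -1487 J.
W_net = 4276 − 1487 = 2788 J (the clockwise enclosed area).

W_net ≈ 2790 J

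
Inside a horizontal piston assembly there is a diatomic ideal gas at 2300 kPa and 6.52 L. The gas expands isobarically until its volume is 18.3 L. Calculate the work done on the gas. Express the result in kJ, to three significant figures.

W ≈ -27.1 kJ

Isobaric: W = P ΔV.
W = (2300 kPa)(18.3 − 6.52 L) = (2300)(11.78) = 27094 J.
Work on gas = −W_by = -27094 J.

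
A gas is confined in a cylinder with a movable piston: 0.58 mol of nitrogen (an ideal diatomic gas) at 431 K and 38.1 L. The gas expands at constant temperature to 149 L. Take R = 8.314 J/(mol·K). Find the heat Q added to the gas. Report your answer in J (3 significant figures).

Isothermal ⇒ ΔU = 0, so Q = W = nRT ln(V₂/V₁).
Q = (0.58)(8.314)(431) ln(149/38.1) = 2078 × 1.364 = 2834 J.

Q ≈ 2830 J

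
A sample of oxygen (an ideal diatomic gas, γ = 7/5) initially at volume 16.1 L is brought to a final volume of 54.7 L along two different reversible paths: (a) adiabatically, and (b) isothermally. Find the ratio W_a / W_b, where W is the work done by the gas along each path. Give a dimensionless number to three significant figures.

W_a / W_b ≈ 0.791

Path (a) adiabatic: W = P₁V₁(1 − (V₁/V₂)^(γ−1))/(γ−1) → W_a/(P₁V₁) = 0.9672.
Path (b) isothermal: W = P₁V₁ ln(V₂/V₁) → W_b/(P₁V₁) = 1.223.
W_a / W_b = 0.9672 / 1.223 = 0.7908.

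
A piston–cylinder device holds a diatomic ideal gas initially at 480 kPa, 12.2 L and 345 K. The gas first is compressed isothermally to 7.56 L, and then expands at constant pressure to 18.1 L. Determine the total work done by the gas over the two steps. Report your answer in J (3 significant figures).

Step 1 (isothermal): W = P₁V₁ ln(V₂/V₁) = (5856) ln(7.56/12.2) = -2802 J.
After step 1: P = 774.6 kPa, V = 7.56 L, T = 345 K.
Step 2 (isobaric): W = PΔV = (774.6 kPa)(18.1 − 7.56 L) = 8164 J.
W_total = -2802 + 8164 = 5362 J.

W_total ≈ 5360 J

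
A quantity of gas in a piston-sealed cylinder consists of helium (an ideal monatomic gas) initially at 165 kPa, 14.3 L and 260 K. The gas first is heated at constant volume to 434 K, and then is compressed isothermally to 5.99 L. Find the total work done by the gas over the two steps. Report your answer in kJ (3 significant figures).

W_total ≈ -3.43 kJ

Step 1 (isochoric): W = 0 (constant volume).
After step 1: P = 275.4 kPa (V unchanged).
Step 2 (isothermal): W = P₁V₁ ln(V₂/V₁) = (3939) ln(5.99/14.3) = -3427 J.
W_total = 0 − 3427 = -3427 J.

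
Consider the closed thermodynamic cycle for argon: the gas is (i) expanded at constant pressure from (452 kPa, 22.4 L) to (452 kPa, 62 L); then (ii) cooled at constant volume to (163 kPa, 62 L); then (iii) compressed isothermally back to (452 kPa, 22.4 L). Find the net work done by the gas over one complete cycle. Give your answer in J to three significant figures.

Leg (i): W = PΔV = (452)(62 − 22.4) = 17899 J.
Leg (ii): W = 0.
Leg (iii): W = PᵢVᵢ ln(V_f/Vᵢ) = (10106) ln(22.4/62) = -10289 J.
W_net = 17899 − 10289 = 7611 J.

W_net ≈ 7610 J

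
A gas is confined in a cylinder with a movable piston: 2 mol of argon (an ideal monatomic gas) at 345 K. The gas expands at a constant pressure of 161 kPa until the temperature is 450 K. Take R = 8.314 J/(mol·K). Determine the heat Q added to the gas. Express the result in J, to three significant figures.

Isobaric: W = nRΔT = (2)(8.314)(105) = 1746 J.
ΔU = nCᵥΔT with Cᵥ = 3R/2: ΔU = (2)(12.47)(105) = 2619 J.
Q = ΔU + W = 2619 + 1746 = 4365 J.

Q ≈ 4360 J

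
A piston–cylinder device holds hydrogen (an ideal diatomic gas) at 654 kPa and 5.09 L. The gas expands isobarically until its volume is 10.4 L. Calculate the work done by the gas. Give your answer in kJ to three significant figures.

Isobaric: W = P ΔV.
W = (654 kPa)(10.4 − 5.09 L) = (654)(5.31) = 3473 J.

W ≈ 3.47 kJ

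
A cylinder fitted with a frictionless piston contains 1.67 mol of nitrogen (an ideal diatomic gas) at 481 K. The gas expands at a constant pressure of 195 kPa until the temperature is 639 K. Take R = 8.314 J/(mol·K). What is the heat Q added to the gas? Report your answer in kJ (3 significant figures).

Q ≈ 7.68 kJ

Isobaric: W = nRΔT = (1.67)(8.314)(158) = 2194 J.
ΔU = nCᵥΔT with Cᵥ = 5R/2: ΔU = (1.67)(20.79)(158) = 5484 J.
Q = ΔU + W = 5484 + 2194 = 7678 J.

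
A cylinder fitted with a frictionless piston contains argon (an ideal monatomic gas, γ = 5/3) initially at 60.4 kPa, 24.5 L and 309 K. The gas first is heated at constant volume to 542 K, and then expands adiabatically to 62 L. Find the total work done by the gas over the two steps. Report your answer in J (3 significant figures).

Step 1 (isochoric): W = 0 (constant volume).
After step 1: P = 105.9 kPa (V unchanged).
Step 2 (adiabatic): W = (P₁V₁ − P₂V₂)/(γ−1) = (2596 − 1398)/0.667 = 1797 J.
W_total = 0 + 1797 = 1797 J.

W_total ≈ 1800 J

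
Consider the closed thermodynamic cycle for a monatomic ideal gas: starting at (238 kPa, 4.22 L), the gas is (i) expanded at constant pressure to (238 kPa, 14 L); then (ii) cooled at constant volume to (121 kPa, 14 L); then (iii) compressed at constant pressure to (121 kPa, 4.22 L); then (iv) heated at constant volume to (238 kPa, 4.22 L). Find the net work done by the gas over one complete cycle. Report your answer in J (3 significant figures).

W_net ≈ 1140 J

Constant-volume legs do no work.
W(i) = (238)(14 − 4.22) = 2328 J; W(iii) = (121)(4.22 − 14) = -1183 J.
W_net = 2328 − 1183 = 1144 J (the clockwise enclosed area).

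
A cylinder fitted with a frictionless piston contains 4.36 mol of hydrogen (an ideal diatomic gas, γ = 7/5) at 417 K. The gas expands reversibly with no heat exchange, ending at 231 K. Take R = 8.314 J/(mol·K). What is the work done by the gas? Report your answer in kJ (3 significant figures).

Adiabatic ⇒ Q = 0, so W_by = −ΔU = nCᵥ(T₁ − T₂).
Cᵥ = 5R/2 = 20.79 J/(mol·K).
W = (4.36)(20.79)(417 − 231) = 16856 J.

W ≈ 16.9 kJ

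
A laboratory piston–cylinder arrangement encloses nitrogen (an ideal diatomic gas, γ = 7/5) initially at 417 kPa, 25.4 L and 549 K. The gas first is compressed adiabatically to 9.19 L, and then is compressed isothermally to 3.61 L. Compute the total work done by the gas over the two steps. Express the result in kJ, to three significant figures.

Step 1 (adiabatic): W = (P₁V₁ − P₂V₂)/(γ−1) = (10592 − 15907)/0.4 = -13287 J.
After step 1: P = 1731 kPa, V = 9.19 L, T = 824.5 K.
Step 2 (isothermal): W = P₁V₁ ln(V₂/V₁) = (15907) ln(3.61/9.19) = -14863 J.
W_total = -13287 − 14863 = -28150 J.

W_total ≈ -28.2 kJ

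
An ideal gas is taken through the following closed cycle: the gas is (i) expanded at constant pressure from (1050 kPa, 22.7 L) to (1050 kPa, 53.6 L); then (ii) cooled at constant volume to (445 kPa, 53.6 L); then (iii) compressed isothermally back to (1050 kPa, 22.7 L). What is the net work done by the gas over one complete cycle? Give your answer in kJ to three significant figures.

Leg (i): W = PΔV = (1050)(53.6 − 22.7) = 32445 J.
Leg (ii): W = 0.
Leg (iii): W = PᵢVᵢ ln(V_f/Vᵢ) = (23852) ln(22.7/53.6) = -20493 J.
W_net = 32445 − 20493 = 11952 J.

W_net ≈ 12.0 kJ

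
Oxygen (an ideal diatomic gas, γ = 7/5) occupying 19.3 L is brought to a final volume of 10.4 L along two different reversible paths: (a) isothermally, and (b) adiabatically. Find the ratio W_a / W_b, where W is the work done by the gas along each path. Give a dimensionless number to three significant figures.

W_a / W_b ≈ 0.881

Path (a) isothermal: W = P₁V₁ ln(V₂/V₁) → W_a/(P₁V₁) = -0.6183.
Path (b) adiabatic: W = P₁V₁(1 − (V₁/V₂)^(γ−1))/(γ−1) → W_b/(P₁V₁) = -0.7015.
W_a / W_b = -0.6183 / -0.7015 = 0.8814.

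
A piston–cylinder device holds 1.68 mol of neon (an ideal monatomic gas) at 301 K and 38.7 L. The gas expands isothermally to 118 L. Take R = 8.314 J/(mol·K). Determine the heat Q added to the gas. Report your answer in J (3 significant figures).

Q ≈ 4690 J

Isothermal ⇒ ΔU = 0, so Q = W = nRT ln(V₂/V₁).
Q = (1.68)(8.314)(301) ln(118/38.7) = 4204 × 1.115 = 4687 J.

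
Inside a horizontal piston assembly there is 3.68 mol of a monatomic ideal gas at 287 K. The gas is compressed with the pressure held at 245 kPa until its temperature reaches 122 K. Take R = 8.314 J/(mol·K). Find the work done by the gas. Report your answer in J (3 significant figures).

W ≈ -5050 J

Isobaric: W = P ΔV = nR ΔT.
W = (3.68)(8.314)(122 − 287) = -5048 J.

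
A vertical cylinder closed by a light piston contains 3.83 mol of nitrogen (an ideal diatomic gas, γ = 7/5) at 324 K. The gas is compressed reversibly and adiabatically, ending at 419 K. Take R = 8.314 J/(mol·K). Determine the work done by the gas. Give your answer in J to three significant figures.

Adiabatic ⇒ Q = 0, so W_by = −ΔU = nCᵥ(T₁ − T₂).
Cᵥ = 5R/2 = 20.79 J/(mol·K).
W = (3.83)(20.79)(324 − 419) = -7563 J.

W ≈ -7560 J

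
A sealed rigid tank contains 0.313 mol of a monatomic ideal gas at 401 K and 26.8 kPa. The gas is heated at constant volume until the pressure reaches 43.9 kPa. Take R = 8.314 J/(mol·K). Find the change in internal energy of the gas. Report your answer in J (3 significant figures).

ΔU ≈ 999 J

Constant volume ⇒ W = 0, so Q = ΔU = nCᵥΔT with Cᵥ = 3R/2 = 12.47 J/(mol·K).
At constant V, T₂/T₁ = P₂/P₁ ⇒ ΔT = T₁(P₂/P₁ − 1) = 401·(43.9/26.8 − 1) = 255.9 K.
ΔU = (0.313)(12.47)(255.9) = 998.7 J.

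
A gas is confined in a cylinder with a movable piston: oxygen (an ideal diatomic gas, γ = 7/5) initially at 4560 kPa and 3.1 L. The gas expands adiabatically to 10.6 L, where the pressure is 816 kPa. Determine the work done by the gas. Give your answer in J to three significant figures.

W ≈ 13700 J

Adiabatic: W = (P₁V₁ − P₂V₂)/(γ − 1) with γ = 7/5.
P₁V₁ = 14136 J, P₂V₂ = 8650 J.
W = (14136 − 8650) / 0.4 = 13716 J.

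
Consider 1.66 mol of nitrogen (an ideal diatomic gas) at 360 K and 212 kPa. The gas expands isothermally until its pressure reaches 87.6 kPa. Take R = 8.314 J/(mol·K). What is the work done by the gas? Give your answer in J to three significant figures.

W ≈ 4390 J

Isothermal process: W = nRT ln(V₂/V₁) = nRT ln(P₁/P₂).
W = (1.66)(8.314)(360) × ln(212/87.6)
  = 4968 × ln(2.42) = 4968 × 0.8838
W_by_gas = 4391 J.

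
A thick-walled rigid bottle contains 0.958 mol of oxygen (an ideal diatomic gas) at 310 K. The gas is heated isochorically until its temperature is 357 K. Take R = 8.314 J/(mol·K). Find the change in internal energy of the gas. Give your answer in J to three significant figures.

ΔU ≈ 936 J

Constant volume ⇒ W = 0, so Q = ΔU = nCᵥΔT with Cᵥ = 5R/2 = 20.79 J/(mol·K).
ΔU = (0.958)(20.79)(357 − 310) = 935.9 J.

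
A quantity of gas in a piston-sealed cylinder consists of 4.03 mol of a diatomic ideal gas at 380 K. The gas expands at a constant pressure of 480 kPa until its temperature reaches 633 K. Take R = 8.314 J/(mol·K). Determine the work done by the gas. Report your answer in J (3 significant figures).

Isobaric: W = P ΔV = nR ΔT.
W = (4.03)(8.314)(633 − 380) = 8477 J.

W ≈ 8480 J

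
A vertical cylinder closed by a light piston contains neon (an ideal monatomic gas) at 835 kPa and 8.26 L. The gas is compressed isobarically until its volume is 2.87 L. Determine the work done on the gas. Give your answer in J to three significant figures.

W ≈ 4500 J

Isobaric: W = P ΔV.
W = (835 kPa)(2.87 − 8.26 L) = (835)(-5.39) = -4501 J.
Work on gas = −W_by = 4501 J.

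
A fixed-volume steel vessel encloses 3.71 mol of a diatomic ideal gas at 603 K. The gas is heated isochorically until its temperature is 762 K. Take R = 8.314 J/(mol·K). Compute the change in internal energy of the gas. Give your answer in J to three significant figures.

ΔU ≈ 12300 J

Constant volume ⇒ W = 0, so Q = ΔU = nCᵥΔT with Cᵥ = 5R/2 = 20.79 J/(mol·K).
ΔU = (3.71)(20.79)(762 − 603) = 12261 J.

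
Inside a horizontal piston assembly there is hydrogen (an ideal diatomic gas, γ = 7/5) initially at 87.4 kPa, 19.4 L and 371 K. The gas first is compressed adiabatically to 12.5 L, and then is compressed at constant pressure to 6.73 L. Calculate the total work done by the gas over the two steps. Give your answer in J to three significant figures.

Step 1 (adiabatic): W = (P₁V₁ − P₂V₂)/(γ−1) = (1696 − 2021)/0.4 = -814.8 J.
After step 1: P = 161.7 kPa, V = 12.5 L, T = 442.3 K.
Step 2 (isobaric): W = PΔV = (161.7 kPa)(6.73 − 12.5 L) = -933.1 J.
W_total = -814.8 − 933.1 = -1748 J.

W_total ≈ -1750 J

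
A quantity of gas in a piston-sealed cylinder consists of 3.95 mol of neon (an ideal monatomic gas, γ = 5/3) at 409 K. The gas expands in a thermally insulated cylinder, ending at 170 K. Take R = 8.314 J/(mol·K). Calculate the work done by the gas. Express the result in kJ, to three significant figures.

W ≈ 11.8 kJ

Adiabatic ⇒ Q = 0, so W_by = −ΔU = nCᵥ(T₁ − T₂).
Cᵥ = 3R/2 = 12.47 J/(mol·K).
W = (3.95)(12.47)(409 − 170) = 11773 J.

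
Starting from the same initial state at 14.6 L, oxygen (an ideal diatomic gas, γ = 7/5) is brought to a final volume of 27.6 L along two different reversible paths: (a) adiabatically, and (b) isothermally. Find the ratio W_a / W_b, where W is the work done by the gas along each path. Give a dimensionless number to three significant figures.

Path (a) adiabatic: W = P₁V₁(1 − (V₁/V₂)^(γ−1))/(γ−1) → W_a/(P₁V₁) = 0.5622.
Path (b) isothermal: W = P₁V₁ ln(V₂/V₁) → W_b/(P₁V₁) = 0.6368.
W_a / W_b = 0.5622 / 0.6368 = 0.8828.

W_a / W_b ≈ 0.883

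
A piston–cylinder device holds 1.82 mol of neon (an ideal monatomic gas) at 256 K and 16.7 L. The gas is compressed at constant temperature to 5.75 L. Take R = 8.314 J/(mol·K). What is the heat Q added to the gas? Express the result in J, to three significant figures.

Q ≈ -4130 J

Isothermal ⇒ ΔU = 0, so Q = W = nRT ln(V₂/V₁).
Q = (1.82)(8.314)(256) ln(5.75/16.7) = 3874 × -1.066 = -4130 J.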